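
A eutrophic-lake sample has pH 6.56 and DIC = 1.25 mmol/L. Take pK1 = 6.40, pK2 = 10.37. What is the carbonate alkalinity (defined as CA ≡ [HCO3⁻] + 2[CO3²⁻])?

CA = 0.739 mmol/L

CA = [HCO3⁻] + 2[CO3²⁻] = (α₁ + 2α₂)·DIC
At pH 6.56: [H⁺]/K1 = 10^-0.16 = 0.69183, K2/[H⁺] = 10^-3.81 = 0.00015488
α₁ = 1/(1 + 0.69183 + 0.00015488) = 1/1.6920 = 0.5910; α₂ = α₁·K2/[H⁺] = 9.154×10^-5
α₁ + 2α₂ = 0.5912
CA = 0.5912 × 1.25 = 0.739 mmol/L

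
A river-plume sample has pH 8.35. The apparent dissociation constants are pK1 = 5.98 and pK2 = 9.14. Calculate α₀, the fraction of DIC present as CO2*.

α₀ = 1 / (1 + K1/[H⁺] + K1K2/[H⁺]²) = 1 / (1 + 10^+2.37 + 10^+1.58)
   = 1 / (1 + 234.42 + 38.019) = 1/273.44 = 0.003657

α₀ = 0.00366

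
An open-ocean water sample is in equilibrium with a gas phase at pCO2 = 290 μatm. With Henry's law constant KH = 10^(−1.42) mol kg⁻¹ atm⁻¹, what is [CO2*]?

KH = 10^(−1.42) = 3.802×10^-2 mol kg⁻¹ atm⁻¹
[CO2*] = KH · pCO2 = 3.802×10^-2 × 290×10^-6 atm = 1.10×10^-5 mol/kg

[CO2*] = 11.0 μmol/kg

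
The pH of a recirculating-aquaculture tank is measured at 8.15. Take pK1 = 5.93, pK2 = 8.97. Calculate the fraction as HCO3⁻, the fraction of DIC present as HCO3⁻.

α₁ = 1 / (1 + [H⁺]/K1 + K2/[H⁺]) = 1 / (1 + 10^-2.22 + 10^-0.82)
   = 1 / (1 + 0.0060256 + 0.15136) = 1/1.1574 = 0.8640

α₁ = 0.864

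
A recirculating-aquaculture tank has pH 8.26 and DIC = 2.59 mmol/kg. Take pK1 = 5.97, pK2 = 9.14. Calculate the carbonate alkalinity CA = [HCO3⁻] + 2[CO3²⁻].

CA = 2.88 mmol/kg

CA = [HCO3⁻] + 2[CO3²⁻] = (α₁ + 2α₂)·DIC
At pH 8.26: [H⁺]/K1 = 10^-2.29 = 0.0051286, K2/[H⁺] = 10^-0.88 = 0.13183
α₁ = 1/(1 + 0.0051286 + 0.13183) = 1/1.1370 = 0.8795; α₂ = α₁·K2/[H⁺] = 0.1159
α₁ + 2α₂ = 1.1114
CA = 1.1114 × 2.59 = 2.88 mmol/kg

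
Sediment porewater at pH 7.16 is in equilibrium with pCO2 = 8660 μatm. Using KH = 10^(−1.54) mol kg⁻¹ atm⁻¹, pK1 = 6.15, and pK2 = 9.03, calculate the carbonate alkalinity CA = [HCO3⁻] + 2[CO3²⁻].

CA = 2.62 mmol/kg

[CO2*] = KH · pCO2 = 10^(−1.54) × 8660×10^-6 = 2.498×10^-4 mol/kg
α₀ = 1/(1 + K1/[H⁺] + K1K2/[H⁺]²) = 1/(1 + 10^+1.01 + 10^-0.86) = 0.08794
DIC = [CO2*]/α₀ = 2.498×10^-4 / 0.08794 = 2.840 mmol/kg
CA = (α₁ + 2α₂)·DIC = (0.8999 + 2×0.01214) × 2.840 = 2.62 mmol/kg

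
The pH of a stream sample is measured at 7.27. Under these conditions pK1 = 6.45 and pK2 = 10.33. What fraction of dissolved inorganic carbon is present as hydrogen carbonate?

α₁ = 0.868

α₁ = 1 / (1 + [H⁺]/K1 + K2/[H⁺]) = 1 / (1 + 10^-0.82 + 10^-3.06)
   = 1 / (1 + 0.15136 + 0.00087096) = 1/1.1522 = 0.8679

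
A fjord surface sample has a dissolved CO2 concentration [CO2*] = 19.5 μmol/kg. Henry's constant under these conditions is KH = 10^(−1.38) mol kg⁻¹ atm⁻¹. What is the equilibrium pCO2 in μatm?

KH = 10^(−1.38) = 4.169×10^-2 mol kg⁻¹ atm⁻¹
pCO2 = [CO2*]/KH = 19.5×10^-6 / 4.169×10^-2 = 4.68×10^-4 atm = 468 μatm

pCO2 = 468 μatm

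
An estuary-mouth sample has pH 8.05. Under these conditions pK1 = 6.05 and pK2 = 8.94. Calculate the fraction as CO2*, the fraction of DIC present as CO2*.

α₀ = 1 / (1 + K1/[H⁺] + K1K2/[H⁺]²) = 1 / (1 + 10^+2.00 + 10^+1.11)
   = 1 / (1 + 100.00 + 12.882) = 1/113.88 = 0.008781

α₀ = 0.00878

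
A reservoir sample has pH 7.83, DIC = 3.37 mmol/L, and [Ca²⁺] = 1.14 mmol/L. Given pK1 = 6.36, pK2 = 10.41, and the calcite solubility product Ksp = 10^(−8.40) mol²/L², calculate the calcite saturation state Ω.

Ω = 2.45

α₂ = 1 / (1 + [H⁺]/K2 + [H⁺]²/(K1K2)) = 1 / (1 + 10^+2.58 + 10^+1.11)
   = 1 / (1 + 380.19 + 12.882) = 1/394.07 = 0.002538
[CO3²⁻] = α₂ × DIC = 0.002538 × 3.37 = 0.008552 mmol/L = 8.552 μmol/L
Ksp = 10^(−8.40) = 3.981×10^-9
Ω = [Ca²⁺][CO3²⁻]/Ksp = (1.14×10^-3)(8.552×10^-6) / 3.981×10^-9 = 2.45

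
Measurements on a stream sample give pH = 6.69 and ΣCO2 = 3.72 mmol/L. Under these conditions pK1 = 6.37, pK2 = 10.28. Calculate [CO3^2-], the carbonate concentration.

α₂ = 1 / (1 + [H⁺]/K2 + [H⁺]²/(K1K2)) = 1 / (1 + 10^+3.59 + 10^+3.27)
   = 1 / (1 + 3890.5 + 1862.1) = 1/5753.5 = 0.0001738
[CO3²⁻] = α₂ × DIC = 0.0001738 × 3.72 = 0.000647 mmol/L = 0.647 μmol/L

[CO3²⁻] = 0.647 μmol/L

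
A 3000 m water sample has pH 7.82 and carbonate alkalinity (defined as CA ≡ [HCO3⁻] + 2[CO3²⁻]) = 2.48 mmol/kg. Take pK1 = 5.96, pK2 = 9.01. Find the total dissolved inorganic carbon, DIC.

DIC = 2.37 mmol/kg

CA = [HCO3⁻] + 2[CO3²⁻] = (α₁ + 2α₂)·DIC
At pH 7.82: [H⁺]/K1 = 10^-1.86 = 0.013804, K2/[H⁺] = 10^-1.19 = 0.064565
α₁ = 1/(1 + 0.013804 + 0.064565) = 1/1.0784 = 0.9273; α₂ = α₁·K2/[H⁺] = 0.05987
α₁ + 2α₂ = 1.0471
DIC = CA / (α₁ + 2α₂) = 2.48 / 1.0471 = 2.37 mmol/kg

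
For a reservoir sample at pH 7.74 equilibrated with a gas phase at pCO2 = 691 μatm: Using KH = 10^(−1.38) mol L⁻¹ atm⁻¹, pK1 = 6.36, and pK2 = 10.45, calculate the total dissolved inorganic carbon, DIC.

[CO2*] = KH · pCO2 = 10^(−1.38) × 691×10^-6 = 2.881×10^-5 mol/L
α₀ = 1/(1 + K1/[H⁺] + K1K2/[H⁺]²) = 1/(1 + 10^+1.38 + 10^-1.33) = 0.03994
DIC = [CO2*]/α₀ = 2.881×10^-5 / 0.03994 = 0.721 mmol/L

DIC = 0.721 mmol/L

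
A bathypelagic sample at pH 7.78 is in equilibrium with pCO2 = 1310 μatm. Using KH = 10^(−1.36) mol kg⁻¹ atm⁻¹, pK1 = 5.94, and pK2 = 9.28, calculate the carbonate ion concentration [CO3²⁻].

[CO2*] = KH · pCO2 = 10^(−1.36) × 1310×10^-6 = 5.718×10^-5 mol/kg
α₀ = 1/(1 + K1/[H⁺] + K1K2/[H⁺]²) = 1/(1 + 10^+1.84 + 10^+0.34) = 0.01382
DIC = [CO2*]/α₀ = 5.718×10^-5 / 0.01382 = 4.138 mmol/kg
[CO3²⁻] = α₂·DIC; α₂ = 0.03023, so [CO3²⁻] = 0.03023 × 4.138 = 0.125 mmol/kg

[CO3²⁻] = 0.125 mmol/kg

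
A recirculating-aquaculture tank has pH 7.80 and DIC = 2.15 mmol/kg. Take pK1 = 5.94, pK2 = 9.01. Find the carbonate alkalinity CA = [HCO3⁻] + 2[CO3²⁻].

CA = 2.25 mmol/kg

CA = [HCO3⁻] + 2[CO3²⁻] = (α₁ + 2α₂)·DIC
At pH 7.80: [H⁺]/K1 = 10^-1.86 = 0.013804, K2/[H⁺] = 10^-1.21 = 0.061660
α₁ = 1/(1 + 0.013804 + 0.061660) = 1/1.0755 = 0.9298; α₂ = α₁·K2/[H⁺] = 0.05733
α₁ + 2α₂ = 1.0445
CA = 1.0445 × 2.15 = 2.25 mmol/kg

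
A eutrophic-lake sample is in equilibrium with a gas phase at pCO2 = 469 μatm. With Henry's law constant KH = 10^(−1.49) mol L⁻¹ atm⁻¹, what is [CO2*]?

[CO2*] = 15.2 μmol/L

KH = 10^(−1.49) = 3.236×10^-2 mol L⁻¹ atm⁻¹
[CO2*] = KH · pCO2 = 3.236×10^-2 × 469×10^-6 atm = 1.52×10^-5 mol/L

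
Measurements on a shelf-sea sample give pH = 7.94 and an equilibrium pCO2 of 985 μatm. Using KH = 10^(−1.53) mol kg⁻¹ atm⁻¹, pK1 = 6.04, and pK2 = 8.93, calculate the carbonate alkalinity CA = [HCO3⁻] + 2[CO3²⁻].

[CO2*] = KH · pCO2 = 10^(−1.53) × 985×10^-6 = 2.907×10^-5 mol/kg
α₀ = 1/(1 + K1/[H⁺] + K1K2/[H⁺]²) = 1/(1 + 10^+1.90 + 10^+0.91) = 0.01129
DIC = [CO2*]/α₀ = 2.907×10^-5 / 0.01129 = 2.574 mmol/kg
CA = (α₁ + 2α₂)·DIC = (0.8969 + 2×0.09178) × 2.574 = 2.78 mmol/kg

CA = 2.78 mmol/kg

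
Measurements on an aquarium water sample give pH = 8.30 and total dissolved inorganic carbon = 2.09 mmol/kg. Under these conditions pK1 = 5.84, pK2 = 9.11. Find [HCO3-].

α₁ = 1 / (1 + [H⁺]/K1 + K2/[H⁺]) = 1 / (1 + 10^-2.46 + 10^-0.81)
   = 1 / (1 + 0.0034674 + 0.15488) = 1/1.1583 = 0.8633
[HCO3⁻] = α₁ × DIC = 0.8633 × 2.09 = 1.80 mmol/kg

[HCO3⁻] = 1.80 mmol/kg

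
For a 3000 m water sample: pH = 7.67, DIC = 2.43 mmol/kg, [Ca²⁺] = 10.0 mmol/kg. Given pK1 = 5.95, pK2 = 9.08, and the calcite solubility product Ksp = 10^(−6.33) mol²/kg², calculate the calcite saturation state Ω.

α₂ = 1 / (1 + [H⁺]/K2 + [H⁺]²/(K1K2)) = 1 / (1 + 10^+1.41 + 10^-0.31)
   = 1 / (1 + 25.704 + 0.48978) = 1/27.194 = 0.03677
[CO3²⁻] = α₂ × DIC = 0.03677 × 2.43 = 0.08936 mmol/kg
Ksp = 10^(−6.33) = 4.677×10^-7
Ω = [Ca²⁺][CO3²⁻]/Ksp = (10.0×10^-3)(8.936×10^-5) / 4.677×10^-7 = 1.91

Ω = 1.91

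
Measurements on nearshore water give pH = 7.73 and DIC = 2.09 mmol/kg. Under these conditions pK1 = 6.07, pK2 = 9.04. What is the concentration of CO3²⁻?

α₂ = 1 / (1 + [H⁺]/K2 + [H⁺]²/(K1K2)) = 1 / (1 + 10^+1.31 + 10^-0.35)
   = 1 / (1 + 20.417 + 0.44668) = 1/21.864 = 0.04574
[CO3²⁻] = α₂ × DIC = 0.04574 × 2.09 = 0.0956 mmol/kg

[CO3²⁻] = 0.0956 mmol/kg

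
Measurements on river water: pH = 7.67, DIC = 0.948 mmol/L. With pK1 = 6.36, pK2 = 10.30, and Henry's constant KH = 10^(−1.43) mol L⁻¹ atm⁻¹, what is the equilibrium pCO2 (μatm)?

α₀ = 1 / (1 + K1/[H⁺] + K1K2/[H⁺]²) = 1 / (1 + 10^+1.31 + 10^-1.32)
   = 1 / (1 + 20.417 + 0.047863) = 1/21.465 = 0.04659
[CO2*] = α₀ × DIC = 0.04659 × 0.948 = 0.04416 mmol/L
pCO2 = [CO2*]/KH = 4.416×10^-5 / 3.715×10^-2 = 1190 μatm

pCO2 = 1190 μatm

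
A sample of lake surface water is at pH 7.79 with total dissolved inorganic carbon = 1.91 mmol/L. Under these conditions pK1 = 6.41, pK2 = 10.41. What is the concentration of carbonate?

α₂ = 1 / (1 + [H⁺]/K2 + [H⁺]²/(K1K2)) = 1 / (1 + 10^+2.62 + 10^+1.24)
   = 1 / (1 + 416.87 + 17.378) = 1/435.25 = 0.002298
[CO3²⁻] = α₂ × DIC = 0.002298 × 1.91 = 0.00439 mmol/L = 4.39 μmol/L

[CO3²⁻] = 4.39 μmol/L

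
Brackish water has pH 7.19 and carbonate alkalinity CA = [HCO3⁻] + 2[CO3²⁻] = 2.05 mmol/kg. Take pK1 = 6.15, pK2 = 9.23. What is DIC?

CA = [HCO3⁻] + 2[CO3²⁻] = (α₁ + 2α₂)·DIC
At pH 7.19: [H⁺]/K1 = 10^-1.04 = 0.091201, K2/[H⁺] = 10^-2.04 = 0.0091201
α₁ = 1/(1 + 0.091201 + 0.0091201) = 1/1.1003 = 0.9088; α₂ = α₁·K2/[H⁺] = 0.008289
α₁ + 2α₂ = 0.9254
DIC = CA / (α₁ + 2α₂) = 2.05 / 0.9254 = 2.22 mmol/kg

DIC = 2.22 mmol/kg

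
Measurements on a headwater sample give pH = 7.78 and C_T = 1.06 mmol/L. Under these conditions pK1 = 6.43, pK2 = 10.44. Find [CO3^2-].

α₂ = 1 / (1 + [H⁺]/K2 + [H⁺]²/(K1K2)) = 1 / (1 + 10^+2.66 + 10^+1.31)
   = 1 / (1 + 457.09 + 20.417) = 1/478.51 = 0.002090
[CO3²⁻] = α₂ × DIC = 0.002090 × 1.06 = 0.00222 mmol/L = 2.22 μmol/L

[CO3²⁻] = 2.22 μmol/L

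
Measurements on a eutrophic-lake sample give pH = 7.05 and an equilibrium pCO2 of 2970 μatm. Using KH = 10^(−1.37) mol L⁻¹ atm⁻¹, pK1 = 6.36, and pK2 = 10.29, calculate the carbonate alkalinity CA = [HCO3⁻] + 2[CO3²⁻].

CA = 0.621 mmol/L

[CO2*] = KH · pCO2 = 10^(−1.37) × 2970×10^-6 = 1.267×10^-4 mol/L
α₀ = 1/(1 + K1/[H⁺] + K1K2/[H⁺]²) = 1/(1 + 10^+0.69 + 10^-2.55) = 0.1695
DIC = [CO2*]/α₀ = 1.267×10^-4 / 0.1695 = 0.7476 mmol/L
CA = (α₁ + 2α₂)·DIC = (0.8300 + 2×0.0004776) × 0.7476 = 0.621 mmol/L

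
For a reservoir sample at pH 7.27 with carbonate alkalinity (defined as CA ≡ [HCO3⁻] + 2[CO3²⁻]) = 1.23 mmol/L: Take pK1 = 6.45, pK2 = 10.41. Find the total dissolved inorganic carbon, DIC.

CA = [HCO3⁻] + 2[CO3²⁻] = (α₁ + 2α₂)·DIC
At pH 7.27: [H⁺]/K1 = 10^-0.82 = 0.15136, K2/[H⁺] = 10^-3.14 = 0.00072444
α₁ = 1/(1 + 0.15136 + 0.00072444) = 1/1.1521 = 0.8680; α₂ = α₁·K2/[H⁺] = 0.0006288
α₁ + 2α₂ = 0.8693
DIC = CA / (α₁ + 2α₂) = 1.23 / 0.8693 = 1.42 mmol/L

DIC = 1.42 mmol/L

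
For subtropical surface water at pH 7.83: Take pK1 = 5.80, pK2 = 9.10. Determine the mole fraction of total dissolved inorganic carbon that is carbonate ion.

α₂ = 0.0505

α₂ = 1 / (1 + [H⁺]/K2 + [H⁺]²/(K1K2)) = 1 / (1 + 10^+1.27 + 10^-0.76)
   = 1 / (1 + 18.621 + 0.17378) = 1/19.795 = 0.05052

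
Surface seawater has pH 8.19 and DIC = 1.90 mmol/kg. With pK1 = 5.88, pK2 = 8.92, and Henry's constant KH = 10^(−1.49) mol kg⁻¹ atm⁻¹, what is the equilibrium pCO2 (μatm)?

α₀ = 1 / (1 + K1/[H⁺] + K1K2/[H⁺]²) = 1 / (1 + 10^+2.31 + 10^+1.58)
   = 1 / (1 + 204.17 + 38.019) = 1/243.19 = 0.004112
[CO2*] = α₀ × DIC = 0.004112 × 1.90 = 0.007813 mmol/kg = 7.813 μmol/kg
pCO2 = [CO2*]/KH = 7.813×10^-6 / 3.236×10^-2 = 241 μatm

pCO2 = 241 μatm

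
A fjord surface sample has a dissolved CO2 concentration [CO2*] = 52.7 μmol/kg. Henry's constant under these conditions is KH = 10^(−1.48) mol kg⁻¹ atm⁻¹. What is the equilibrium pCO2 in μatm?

KH = 10^(−1.48) = 3.311×10^-2 mol kg⁻¹ atm⁻¹
pCO2 = [CO2*]/KH = 52.7×10^-6 / 3.311×10^-2 = 1.59×10^-3 atm = 1590 μatm

pCO2 = 1590 μatm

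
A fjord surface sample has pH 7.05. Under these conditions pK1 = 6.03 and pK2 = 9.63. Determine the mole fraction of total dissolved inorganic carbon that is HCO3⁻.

α₁ = 1 / (1 + [H⁺]/K1 + K2/[H⁺]) = 1 / (1 + 10^-1.02 + 10^-2.58)
   = 1 / (1 + 0.095499 + 0.0026303) = 1/1.0981 = 0.9106

α₁ = 0.911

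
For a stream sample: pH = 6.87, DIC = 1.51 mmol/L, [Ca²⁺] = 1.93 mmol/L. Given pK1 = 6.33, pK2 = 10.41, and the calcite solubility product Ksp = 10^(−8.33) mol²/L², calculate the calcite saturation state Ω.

Ω = 0.139

α₂ = 1 / (1 + [H⁺]/K2 + [H⁺]²/(K1K2)) = 1 / (1 + 10^+3.54 + 10^+3.00)
   = 1 / (1 + 3467.4 + 1000.0) = 1/4468.4 = 0.0002238
[CO3²⁻] = α₂ × DIC = 0.0002238 × 1.51 = 0.0003379 mmol/L = 0.3379 μmol/L
Ksp = 10^(−8.33) = 4.677×10^-9
Ω = [Ca²⁺][CO3²⁻]/Ksp = (1.93×10^-3)(3.379×10^-7) / 4.677×10^-9 = 0.139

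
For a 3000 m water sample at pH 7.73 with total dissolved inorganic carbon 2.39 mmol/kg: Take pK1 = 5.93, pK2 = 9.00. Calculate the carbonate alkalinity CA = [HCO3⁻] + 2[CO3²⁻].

CA = [HCO3⁻] + 2[CO3²⁻] = (α₁ + 2α₂)·DIC
At pH 7.73: [H⁺]/K1 = 10^-1.80 = 0.015849, K2/[H⁺] = 10^-1.27 = 0.053703
α₁ = 1/(1 + 0.015849 + 0.053703) = 1/1.0696 = 0.9350; α₂ = α₁·K2/[H⁺] = 0.05021
α₁ + 2α₂ = 1.0354
CA = 1.0354 × 2.39 = 2.47 mmol/kg

CA = 2.47 mmol/kg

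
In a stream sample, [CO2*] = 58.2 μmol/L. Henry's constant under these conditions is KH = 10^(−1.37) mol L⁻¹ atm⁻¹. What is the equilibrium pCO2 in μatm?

KH = 10^(−1.37) = 4.266×10^-2 mol L⁻¹ atm⁻¹
pCO2 = [CO2*]/KH = 58.2×10^-6 / 4.266×10^-2 = 1.36×10^-3 atm = 1360 μatm

pCO2 = 1360 μatm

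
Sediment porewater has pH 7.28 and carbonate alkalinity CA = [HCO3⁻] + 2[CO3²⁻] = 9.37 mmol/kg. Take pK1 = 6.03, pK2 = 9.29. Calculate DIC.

DIC = 9.80 mmol/kg

CA = [HCO3⁻] + 2[CO3²⁻] = (α₁ + 2α₂)·DIC
At pH 7.28: [H⁺]/K1 = 10^-1.25 = 0.056234, K2/[H⁺] = 10^-2.01 = 0.0097724
α₁ = 1/(1 + 0.056234 + 0.0097724) = 1/1.0660 = 0.9381; α₂ = α₁·K2/[H⁺] = 0.009167
α₁ + 2α₂ = 0.9564
DIC = CA / (α₁ + 2α₂) = 9.37 / 0.9564 = 9.80 mmol/kg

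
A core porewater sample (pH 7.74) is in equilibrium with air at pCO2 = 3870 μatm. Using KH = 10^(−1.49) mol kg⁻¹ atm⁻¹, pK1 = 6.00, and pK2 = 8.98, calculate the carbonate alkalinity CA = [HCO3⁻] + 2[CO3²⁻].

CA = 7.67 mmol/kg

[CO2*] = KH · pCO2 = 10^(−1.49) × 3870×10^-6 = 1.252×10^-4 mol/kg
α₀ = 1/(1 + K1/[H⁺] + K1K2/[H⁺]²) = 1/(1 + 10^+1.74 + 10^+0.50) = 0.01692
DIC = [CO2*]/α₀ = 1.252×10^-4 / 0.01692 = 7.403 mmol/kg
CA = (α₁ + 2α₂)·DIC = (0.9296 + 2×0.05349) × 7.403 = 7.67 mmol/kg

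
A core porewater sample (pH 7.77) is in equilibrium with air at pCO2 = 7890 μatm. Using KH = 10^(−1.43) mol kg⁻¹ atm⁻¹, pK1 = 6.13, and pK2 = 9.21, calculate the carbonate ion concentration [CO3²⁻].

[CO2*] = KH · pCO2 = 10^(−1.43) × 7890×10^-6 = 2.931×10^-4 mol/kg
α₀ = 1/(1 + K1/[H⁺] + K1K2/[H⁺]²) = 1/(1 + 10^+1.64 + 10^+0.20) = 0.02163
DIC = [CO2*]/α₀ = 2.931×10^-4 / 0.02163 = 13.55 mmol/kg
[CO3²⁻] = α₂·DIC; α₂ = 0.03428, so [CO3²⁻] = 0.03428 × 13.55 = 0.465 mmol/kg

[CO3²⁻] = 0.465 mmol/kg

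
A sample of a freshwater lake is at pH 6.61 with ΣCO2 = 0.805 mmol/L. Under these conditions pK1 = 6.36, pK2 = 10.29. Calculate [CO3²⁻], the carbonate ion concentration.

α₂ = 1 / (1 + [H⁺]/K2 + [H⁺]²/(K1K2)) = 1 / (1 + 10^+3.68 + 10^+3.43)
   = 1 / (1 + 4786.3 + 2691.5) = 1/7478.8 = 0.0001337
[CO3²⁻] = α₂ × DIC = 0.0001337 × 0.805 = 0.000108 mmol/L = 0.108 μmol/L

[CO3²⁻] = 0.108 μmol/L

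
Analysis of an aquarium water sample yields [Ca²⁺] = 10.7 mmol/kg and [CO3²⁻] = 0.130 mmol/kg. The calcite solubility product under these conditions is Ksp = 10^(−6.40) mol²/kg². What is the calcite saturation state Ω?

Ω = 3.49

Ksp = 10^(−6.40) = 3.981×10^-7
Ω = [Ca²⁺][CO3²⁻]/Ksp = (10.7×10^-3)(0.130×10^-3) / 3.981×10^-7 = 3.49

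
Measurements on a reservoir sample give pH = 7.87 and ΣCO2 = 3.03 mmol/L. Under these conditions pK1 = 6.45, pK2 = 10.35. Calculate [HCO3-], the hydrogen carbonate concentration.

[HCO3⁻] = 2.91 mmol/L

α₁ = 1 / (1 + [H⁺]/K1 + K2/[H⁺]) = 1 / (1 + 10^-1.42 + 10^-2.48)
   = 1 / (1 + 0.038019 + 0.0033113) = 1/1.0413 = 0.9603
[HCO3⁻] = α₁ × DIC = 0.9603 × 3.03 = 2.91 mmol/L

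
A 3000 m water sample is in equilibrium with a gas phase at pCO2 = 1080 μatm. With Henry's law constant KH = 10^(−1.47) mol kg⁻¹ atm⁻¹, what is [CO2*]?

KH = 10^(−1.47) = 3.388×10^-2 mol kg⁻¹ atm⁻¹
[CO2*] = KH · pCO2 = 3.388×10^-2 × 1080×10^-6 atm = 3.66×10^-5 mol/kg

[CO2*] = 36.6 μmol/kg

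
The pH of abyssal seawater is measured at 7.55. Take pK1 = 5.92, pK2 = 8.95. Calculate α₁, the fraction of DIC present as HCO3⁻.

α₁ = 0.941

α₁ = 1 / (1 + [H⁺]/K1 + K2/[H⁺]) = 1 / (1 + 10^-1.63 + 10^-1.40)
   = 1 / (1 + 0.023442 + 0.039811) = 1/1.0633 = 0.9405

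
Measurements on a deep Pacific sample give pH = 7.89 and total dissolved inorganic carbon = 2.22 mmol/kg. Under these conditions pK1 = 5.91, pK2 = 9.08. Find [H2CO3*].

α₀ = 1 / (1 + K1/[H⁺] + K1K2/[H⁺]²) = 1 / (1 + 10^+1.98 + 10^+0.79)
   = 1 / (1 + 95.499 + 6.1660) = 1/102.67 = 0.009740
[CO2*] = α₀ × DIC = 0.009740 × 2.22 = 0.0216 mmol/kg

[CO2*] = 0.0216 mmol/kg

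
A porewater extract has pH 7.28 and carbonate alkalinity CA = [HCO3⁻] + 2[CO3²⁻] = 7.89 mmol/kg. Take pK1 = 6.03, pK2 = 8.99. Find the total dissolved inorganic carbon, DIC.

CA = [HCO3⁻] + 2[CO3²⁻] = (α₁ + 2α₂)·DIC
At pH 7.28: [H⁺]/K1 = 10^-1.25 = 0.056234, K2/[H⁺] = 10^-1.71 = 0.019498
α₁ = 1/(1 + 0.056234 + 0.019498) = 1/1.0757 = 0.9296; α₂ = α₁·K2/[H⁺] = 0.01813
α₁ + 2α₂ = 0.9659
DIC = CA / (α₁ + 2α₂) = 7.89 / 0.9659 = 8.17 mmol/kg

DIC = 8.17 mmol/kg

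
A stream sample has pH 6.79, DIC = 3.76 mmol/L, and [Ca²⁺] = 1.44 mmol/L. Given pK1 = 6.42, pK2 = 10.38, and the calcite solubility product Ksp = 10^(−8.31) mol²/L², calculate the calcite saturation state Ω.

α₂ = 1 / (1 + [H⁺]/K2 + [H⁺]²/(K1K2)) = 1 / (1 + 10^+3.59 + 10^+3.22)
   = 1 / (1 + 3890.5 + 1659.6) = 1/5551.0 = 0.0001801
[CO3²⁻] = α₂ × DIC = 0.0001801 × 3.76 = 0.0006774 mmol/L = 0.6774 μmol/L
Ksp = 10^(−8.31) = 4.898×10^-9
Ω = [Ca²⁺][CO3²⁻]/Ksp = (1.44×10^-3)(6.774×10^-7) / 4.898×10^-9 = 0.199

Ω = 0.199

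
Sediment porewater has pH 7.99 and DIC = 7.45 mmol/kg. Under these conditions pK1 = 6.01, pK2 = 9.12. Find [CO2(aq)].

α₀ = 1 / (1 + K1/[H⁺] + K1K2/[H⁺]²) = 1 / (1 + 10^+1.98 + 10^+0.85)
   = 1 / (1 + 95.499 + 7.0795) = 1/103.58 = 0.009654
[CO2*] = α₀ × DIC = 0.009654 × 7.45 = 0.0719 mmol/kg

[CO2*] = 0.0719 mmol/kg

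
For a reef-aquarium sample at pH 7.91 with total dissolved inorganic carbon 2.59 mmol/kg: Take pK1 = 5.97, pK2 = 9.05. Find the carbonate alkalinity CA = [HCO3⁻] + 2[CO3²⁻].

CA = 2.74 mmol/kg

CA = [HCO3⁻] + 2[CO3²⁻] = (α₁ + 2α₂)·DIC
At pH 7.91: [H⁺]/K1 = 10^-1.94 = 0.011482, K2/[H⁺] = 10^-1.14 = 0.072444
α₁ = 1/(1 + 0.011482 + 0.072444) = 1/1.0839 = 0.9226; α₂ = α₁·K2/[H⁺] = 0.06683
α₁ + 2α₂ = 1.0562
CA = 1.0562 × 2.59 = 2.74 mmol/kg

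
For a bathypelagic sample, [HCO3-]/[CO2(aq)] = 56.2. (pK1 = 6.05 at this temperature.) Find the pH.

pH = 7.80

From K1 = [H⁺][HCO3-]/[CO2(aq)]:  pH = pK1 + log₁₀([HCO3-]/[CO2(aq)])
log₁₀(56.2) = +1.750
pH = 6.05 + (+1.750) = 7.80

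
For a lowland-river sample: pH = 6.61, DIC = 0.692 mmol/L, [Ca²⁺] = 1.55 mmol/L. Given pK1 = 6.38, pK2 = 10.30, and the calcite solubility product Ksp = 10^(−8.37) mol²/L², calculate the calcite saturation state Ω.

α₂ = 1 / (1 + [H⁺]/K2 + [H⁺]²/(K1K2)) = 1 / (1 + 10^+3.69 + 10^+3.46)
   = 1 / (1 + 4897.8 + 2884.0) = 1/7782.8 = 0.0001285
[CO3²⁻] = α₂ × DIC = 0.0001285 × 0.692 = 8.891×10^-5 mmol/L = 0.08891 μmol/L
Ksp = 10^(−8.37) = 4.266×10^-9
Ω = [Ca²⁺][CO3²⁻]/Ksp = (1.55×10^-3)(8.891×10^-8) / 4.266×10^-9 = 0.0323

Ω = 0.0323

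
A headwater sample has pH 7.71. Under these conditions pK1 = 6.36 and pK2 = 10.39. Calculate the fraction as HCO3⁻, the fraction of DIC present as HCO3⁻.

α₁ = 0.955

α₁ = 1 / (1 + [H⁺]/K1 + K2/[H⁺]) = 1 / (1 + 10^-1.35 + 10^-2.68)
   = 1 / (1 + 0.044668 + 0.0020893) = 1/1.0468 = 0.9553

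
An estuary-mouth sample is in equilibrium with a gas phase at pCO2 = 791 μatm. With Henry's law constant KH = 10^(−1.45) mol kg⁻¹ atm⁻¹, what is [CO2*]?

KH = 10^(−1.45) = 3.548×10^-2 mol kg⁻¹ atm⁻¹
[CO2*] = KH · pCO2 = 3.548×10^-2 × 791×10^-6 atm = 2.81×10^-5 mol/kg

[CO2*] = 28.1 μmol/kg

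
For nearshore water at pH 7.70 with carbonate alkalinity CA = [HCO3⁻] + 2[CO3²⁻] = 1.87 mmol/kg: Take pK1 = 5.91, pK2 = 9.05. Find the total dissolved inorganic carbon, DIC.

CA = [HCO3⁻] + 2[CO3²⁻] = (α₁ + 2α₂)·DIC
At pH 7.70: [H⁺]/K1 = 10^-1.79 = 0.016218, K2/[H⁺] = 10^-1.35 = 0.044668
α₁ = 1/(1 + 0.016218 + 0.044668) = 1/1.0609 = 0.9426; α₂ = α₁·K2/[H⁺] = 0.04210
α₁ + 2α₂ = 1.0268
DIC = CA / (α₁ + 2α₂) = 1.87 / 1.0268 = 1.82 mmol/kg

DIC = 1.82 mmol/kg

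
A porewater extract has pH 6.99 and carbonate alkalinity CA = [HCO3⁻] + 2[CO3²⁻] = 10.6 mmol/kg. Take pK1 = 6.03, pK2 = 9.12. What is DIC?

CA = [HCO3⁻] + 2[CO3²⁻] = (α₁ + 2α₂)·DIC
At pH 6.99: [H⁺]/K1 = 10^-0.96 = 0.10965, K2/[H⁺] = 10^-2.13 = 0.0074131
α₁ = 1/(1 + 0.10965 + 0.0074131) = 1/1.1171 = 0.8952; α₂ = α₁·K2/[H⁺] = 0.006636
α₁ + 2α₂ = 0.9085
DIC = CA / (α₁ + 2α₂) = 10.6 / 0.9085 = 11.7 mmol/kg

DIC = 11.7 mmol/kg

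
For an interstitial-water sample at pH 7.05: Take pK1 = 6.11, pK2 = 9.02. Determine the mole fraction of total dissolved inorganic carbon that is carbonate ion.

α₂ = 1 / (1 + [H⁺]/K2 + [H⁺]²/(K1K2)) = 1 / (1 + 10^+1.97 + 10^+1.03)
   = 1 / (1 + 93.325 + 10.715) = 1/105.04 = 0.009520

α₂ = 0.00952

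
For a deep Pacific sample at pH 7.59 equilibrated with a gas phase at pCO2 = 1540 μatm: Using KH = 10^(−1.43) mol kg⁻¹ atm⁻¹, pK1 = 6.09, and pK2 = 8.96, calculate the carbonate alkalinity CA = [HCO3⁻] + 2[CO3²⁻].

[CO2*] = KH · pCO2 = 10^(−1.43) × 1540×10^-6 = 5.722×10^-5 mol/kg
α₀ = 1/(1 + K1/[H⁺] + K1K2/[H⁺]²) = 1/(1 + 10^+1.50 + 10^+0.13) = 0.02944
DIC = [CO2*]/α₀ = 5.722×10^-5 / 0.02944 = 1.944 mmol/kg
CA = (α₁ + 2α₂)·DIC = (0.9309 + 2×0.03971) × 1.944 = 1.96 mmol/kg

CA = 1.96 mmol/kg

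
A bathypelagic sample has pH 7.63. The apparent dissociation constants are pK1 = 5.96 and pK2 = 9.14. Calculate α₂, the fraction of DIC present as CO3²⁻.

α₂ = 0.0294

α₂ = 1 / (1 + [H⁺]/K2 + [H⁺]²/(K1K2)) = 1 / (1 + 10^+1.51 + 10^-0.16)
   = 1 / (1 + 32.359 + 0.69183) = 1/34.051 = 0.02937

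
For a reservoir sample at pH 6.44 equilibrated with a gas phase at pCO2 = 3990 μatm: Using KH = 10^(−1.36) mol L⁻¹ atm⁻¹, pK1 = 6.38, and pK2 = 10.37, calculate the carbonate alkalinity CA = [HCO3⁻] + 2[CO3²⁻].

CA = 0.200 mmol/L

[CO2*] = KH · pCO2 = 10^(−1.36) × 3990×10^-6 = 1.742×10^-4 mol/L
α₀ = 1/(1 + K1/[H⁺] + K1K2/[H⁺]²) = 1/(1 + 10^+0.06 + 10^-3.87) = 0.4655
DIC = [CO2*]/α₀ = 1.742×10^-4 / 0.4655 = 0.3742 mmol/L
CA = (α₁ + 2α₂)·DIC = (0.5345 + 2×6.279×10^-5) × 0.3742 = 0.200 mmol/L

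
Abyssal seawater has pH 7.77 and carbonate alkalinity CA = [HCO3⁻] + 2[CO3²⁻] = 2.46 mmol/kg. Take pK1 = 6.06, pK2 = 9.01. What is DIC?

DIC = 2.38 mmol/kg

CA = [HCO3⁻] + 2[CO3²⁻] = (α₁ + 2α₂)·DIC
At pH 7.77: [H⁺]/K1 = 10^-1.71 = 0.019498, K2/[H⁺] = 10^-1.24 = 0.057544
α₁ = 1/(1 + 0.019498 + 0.057544) = 1/1.0770 = 0.9285; α₂ = α₁·K2/[H⁺] = 0.05343
α₁ + 2α₂ = 1.0353
DIC = CA / (α₁ + 2α₂) = 2.46 / 1.0353 = 2.38 mmol/kg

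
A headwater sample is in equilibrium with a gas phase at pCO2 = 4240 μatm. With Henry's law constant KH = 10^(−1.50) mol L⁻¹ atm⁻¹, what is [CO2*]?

KH = 10^(−1.50) = 3.162×10^-2 mol L⁻¹ atm⁻¹
[CO2*] = KH · pCO2 = 3.162×10^-2 × 4240×10^-6 atm = 1.34×10^-4 mol/L

[CO2*] = 134 μmol/L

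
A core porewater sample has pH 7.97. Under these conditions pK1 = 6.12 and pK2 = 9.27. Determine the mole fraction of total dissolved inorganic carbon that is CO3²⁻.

α₂ = 0.0471

α₂ = 1 / (1 + [H⁺]/K2 + [H⁺]²/(K1K2)) = 1 / (1 + 10^+1.30 + 10^-0.55)
   = 1 / (1 + 19.953 + 0.28184) = 1/21.234 = 0.04709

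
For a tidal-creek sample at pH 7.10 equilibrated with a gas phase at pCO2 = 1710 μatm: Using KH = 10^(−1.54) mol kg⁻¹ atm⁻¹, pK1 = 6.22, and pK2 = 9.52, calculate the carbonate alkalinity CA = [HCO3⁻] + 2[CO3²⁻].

[CO2*] = KH · pCO2 = 10^(−1.54) × 1710×10^-6 = 4.932×10^-5 mol/kg
α₀ = 1/(1 + K1/[H⁺] + K1K2/[H⁺]²) = 1/(1 + 10^+0.88 + 10^-1.54) = 0.1161
DIC = [CO2*]/α₀ = 4.932×10^-5 / 0.1161 = 0.4248 mmol/kg
CA = (α₁ + 2α₂)·DIC = (0.8806 + 2×0.003348) × 0.4248 = 0.377 mmol/kg

CA = 0.377 mmol/kg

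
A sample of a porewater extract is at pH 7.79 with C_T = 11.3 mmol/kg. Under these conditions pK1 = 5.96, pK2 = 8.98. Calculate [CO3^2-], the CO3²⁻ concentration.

α₂ = 1 / (1 + [H⁺]/K2 + [H⁺]²/(K1K2)) = 1 / (1 + 10^+1.19 + 10^-0.64)
   = 1 / (1 + 15.488 + 0.22909) = 1/16.717 = 0.05982
[CO3²⁻] = α₂ × DIC = 0.05982 × 11.3 = 0.676 mmol/kg

[CO3²⁻] = 0.676 mmol/kg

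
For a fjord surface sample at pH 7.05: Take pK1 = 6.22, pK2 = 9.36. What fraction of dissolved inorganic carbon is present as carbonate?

α₂ = 0.00425

α₂ = 1 / (1 + [H⁺]/K2 + [H⁺]²/(K1K2)) = 1 / (1 + 10^+2.31 + 10^+1.48)
   = 1 / (1 + 204.17 + 30.200) = 1/235.37 = 0.004249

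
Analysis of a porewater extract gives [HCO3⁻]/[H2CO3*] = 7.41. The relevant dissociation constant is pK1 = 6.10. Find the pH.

pH = 6.97

From K1 = [H⁺][HCO3⁻]/[H2CO3*]:  pH = pK1 + log₁₀([HCO3⁻]/[H2CO3*])
log₁₀(7.41) = +0.870
pH = 6.10 + (+0.870) = 6.97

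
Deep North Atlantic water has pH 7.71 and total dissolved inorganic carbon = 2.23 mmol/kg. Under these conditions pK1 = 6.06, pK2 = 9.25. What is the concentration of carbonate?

α₂ = 1 / (1 + [H⁺]/K2 + [H⁺]²/(K1K2)) = 1 / (1 + 10^+1.54 + 10^-0.11)
   = 1 / (1 + 34.674 + 0.77625) = 1/36.450 = 0.02743
[CO3²⁻] = α₂ × DIC = 0.02743 × 2.23 = 0.0612 mmol/kg

[CO3²⁻] = 0.0612 mmol/kg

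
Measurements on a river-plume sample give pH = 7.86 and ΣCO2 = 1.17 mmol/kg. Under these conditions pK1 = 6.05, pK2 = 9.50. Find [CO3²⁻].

[CO3²⁻] = 0.0258 mmol/kg

α₂ = 1 / (1 + [H⁺]/K2 + [H⁺]²/(K1K2)) = 1 / (1 + 10^+1.64 + 10^-0.17)
   = 1 / (1 + 43.652 + 0.67608) = 1/45.328 = 0.02206
[CO3²⁻] = α₂ × DIC = 0.02206 × 1.17 = 0.0258 mmol/kg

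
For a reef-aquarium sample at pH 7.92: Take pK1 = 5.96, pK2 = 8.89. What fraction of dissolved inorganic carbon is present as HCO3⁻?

α₁ = 0.894

α₁ = 1 / (1 + [H⁺]/K1 + K2/[H⁺]) = 1 / (1 + 10^-1.96 + 10^-0.97)
   = 1 / (1 + 0.010965 + 0.10715) = 1/1.1181 = 0.8944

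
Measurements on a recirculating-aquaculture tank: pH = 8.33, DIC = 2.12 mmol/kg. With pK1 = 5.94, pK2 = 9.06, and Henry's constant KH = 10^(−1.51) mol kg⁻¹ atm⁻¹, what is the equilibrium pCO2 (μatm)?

pCO2 = 235 μatm

α₀ = 1 / (1 + K1/[H⁺] + K1K2/[H⁺]²) = 1 / (1 + 10^+2.39 + 10^+1.66)
   = 1 / (1 + 245.47 + 45.709) = 1/292.18 = 0.003423
[CO2*] = α₀ × DIC = 0.003423 × 2.12 = 0.007256 mmol/kg = 7.256 μmol/kg
pCO2 = [CO2*]/KH = 7.256×10^-6 / 3.090×10^-2 = 235 μatm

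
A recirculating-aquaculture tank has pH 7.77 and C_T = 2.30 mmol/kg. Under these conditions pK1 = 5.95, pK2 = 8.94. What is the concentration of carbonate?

α₂ = 1 / (1 + [H⁺]/K2 + [H⁺]²/(K1K2)) = 1 / (1 + 10^+1.17 + 10^-0.65)
   = 1 / (1 + 14.791 + 0.22387) = 1/16.015 = 0.06244
[CO3²⁻] = α₂ × DIC = 0.06244 × 2.30 = 0.144 mmol/kg

[CO3²⁻] = 0.144 mmol/kg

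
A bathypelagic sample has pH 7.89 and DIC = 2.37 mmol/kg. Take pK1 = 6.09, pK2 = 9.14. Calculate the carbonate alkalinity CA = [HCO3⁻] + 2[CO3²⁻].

CA = 2.46 mmol/kg

CA = [HCO3⁻] + 2[CO3²⁻] = (α₁ + 2α₂)·DIC
At pH 7.89: [H⁺]/K1 = 10^-1.80 = 0.015849, K2/[H⁺] = 10^-1.25 = 0.056234
α₁ = 1/(1 + 0.015849 + 0.056234) = 1/1.0721 = 0.9328; α₂ = α₁·K2/[H⁺] = 0.05245
α₁ + 2α₂ = 1.0377
CA = 1.0377 × 2.37 = 2.46 mmol/kg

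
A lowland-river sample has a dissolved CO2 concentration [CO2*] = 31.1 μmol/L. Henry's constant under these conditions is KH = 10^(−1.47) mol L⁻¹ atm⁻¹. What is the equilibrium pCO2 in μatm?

KH = 10^(−1.47) = 3.388×10^-2 mol L⁻¹ atm⁻¹
pCO2 = [CO2*]/KH = 31.1×10^-6 / 3.388×10^-2 = 9.18×10^-4 atm = 918 μatm

pCO2 = 918 μatm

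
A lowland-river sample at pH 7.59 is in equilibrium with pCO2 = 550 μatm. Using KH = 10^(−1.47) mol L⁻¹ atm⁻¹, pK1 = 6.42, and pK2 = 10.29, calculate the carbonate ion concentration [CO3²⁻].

[CO2*] = KH · pCO2 = 10^(−1.47) × 550×10^-6 = 1.864×10^-5 mol/L
α₀ = 1/(1 + K1/[H⁺] + K1K2/[H⁺]²) = 1/(1 + 10^+1.17 + 10^-1.53) = 0.06321
DIC = [CO2*]/α₀ = 1.864×10^-5 / 0.06321 = 0.2948 mmol/L
[CO3²⁻] = α₂·DIC; α₂ = 0.001865, so [CO3²⁻] = 0.001865 × 0.2948 = 0.000550 mmol/L = 0.550 μmol/L

[CO3²⁻] = 0.550 μmol/L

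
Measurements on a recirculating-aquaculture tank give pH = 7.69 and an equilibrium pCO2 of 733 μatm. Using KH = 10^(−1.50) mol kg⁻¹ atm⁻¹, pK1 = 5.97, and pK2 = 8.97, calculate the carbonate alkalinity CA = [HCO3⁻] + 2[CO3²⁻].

[CO2*] = KH · pCO2 = 10^(−1.50) × 733×10^-6 = 2.318×10^-5 mol/kg
α₀ = 1/(1 + K1/[H⁺] + K1K2/[H⁺]²) = 1/(1 + 10^+1.72 + 10^+0.44) = 0.01778
DIC = [CO2*]/α₀ = 2.318×10^-5 / 0.01778 = 1.303 mmol/kg
CA = (α₁ + 2α₂)·DIC = (0.9332 + 2×0.04898) × 1.303 = 1.34 mmol/kg

CA = 1.34 mmol/kg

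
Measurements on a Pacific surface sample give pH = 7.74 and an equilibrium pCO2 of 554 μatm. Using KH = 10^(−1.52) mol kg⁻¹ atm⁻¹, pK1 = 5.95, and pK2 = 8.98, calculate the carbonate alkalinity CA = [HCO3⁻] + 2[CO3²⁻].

[CO2*] = KH · pCO2 = 10^(−1.52) × 554×10^-6 = 1.673×10^-5 mol/kg
α₀ = 1/(1 + K1/[H⁺] + K1K2/[H⁺]²) = 1/(1 + 10^+1.79 + 10^+0.55) = 0.01510
DIC = [CO2*]/α₀ = 1.673×10^-5 / 0.01510 = 1.108 mmol/kg
CA = (α₁ + 2α₂)·DIC = (0.9313 + 2×0.05359) × 1.108 = 1.15 mmol/kg

CA = 1.15 mmol/kg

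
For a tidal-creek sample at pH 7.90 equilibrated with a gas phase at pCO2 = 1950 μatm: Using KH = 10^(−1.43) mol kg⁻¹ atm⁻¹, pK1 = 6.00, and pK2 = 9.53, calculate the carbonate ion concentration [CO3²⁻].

[CO2*] = KH · pCO2 = 10^(−1.43) × 1950×10^-6 = 7.245×10^-5 mol/kg
α₀ = 1/(1 + K1/[H⁺] + K1K2/[H⁺]²) = 1/(1 + 10^+1.90 + 10^+0.27) = 0.01215
DIC = [CO2*]/α₀ = 7.245×10^-5 / 0.01215 = 5.962 mmol/kg
[CO3²⁻] = α₂·DIC; α₂ = 0.02263, so [CO3²⁻] = 0.02263 × 5.962 = 0.135 mmol/kg

[CO3²⁻] = 0.135 mmol/kg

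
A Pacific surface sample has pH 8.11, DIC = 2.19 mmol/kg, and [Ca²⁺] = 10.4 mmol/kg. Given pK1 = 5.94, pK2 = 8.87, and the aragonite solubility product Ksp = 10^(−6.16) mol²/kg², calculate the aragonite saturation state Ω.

α₂ = 1 / (1 + [H⁺]/K2 + [H⁺]²/(K1K2)) = 1 / (1 + 10^+0.76 + 10^-1.41)
   = 1 / (1 + 5.7544 + 0.038905) = 1/6.7933 = 0.1472
[CO3²⁻] = α₂ × DIC = 0.1472 × 2.19 = 0.3224 mmol/kg
Ksp = 10^(−6.16) = 6.918×10^-7
Ω = [Ca²⁺][CO3²⁻]/Ksp = (10.4×10^-3)(3.224×10^-4) / 6.918×10^-7 = 4.85

Ω = 4.85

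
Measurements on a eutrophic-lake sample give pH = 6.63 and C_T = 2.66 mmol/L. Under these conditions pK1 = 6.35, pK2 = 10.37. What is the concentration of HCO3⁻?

[HCO3⁻] = 1.74 mmol/L

α₁ = 1 / (1 + [H⁺]/K1 + K2/[H⁺]) = 1 / (1 + 10^-0.28 + 10^-3.74)
   = 1 / (1 + 0.52481 + 0.00018197) = 1/1.5250 = 0.6557
[HCO3⁻] = α₁ × DIC = 0.6557 × 2.66 = 1.74 mmol/L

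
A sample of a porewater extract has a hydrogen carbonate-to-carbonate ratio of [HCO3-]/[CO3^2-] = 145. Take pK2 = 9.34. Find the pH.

pH = 7.18

From K2 = [H⁺][CO3^2-]/[HCO3-]:  pH = pK2 − log₁₀([HCO3-]/[CO3^2-])
log₁₀(145) = +2.161
pH = 9.34 − (+2.161) = 7.18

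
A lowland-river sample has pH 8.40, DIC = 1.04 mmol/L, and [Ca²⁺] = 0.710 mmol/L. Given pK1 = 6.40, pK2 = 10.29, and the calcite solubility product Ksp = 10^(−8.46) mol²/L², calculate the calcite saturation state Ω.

α₂ = 1 / (1 + [H⁺]/K2 + [H⁺]²/(K1K2)) = 1 / (1 + 10^+1.89 + 10^-0.11)
   = 1 / (1 + 77.625 + 0.77625) = 1/79.401 = 0.01259
[CO3²⁻] = α₂ × DIC = 0.01259 × 1.04 = 0.01310 mmol/L = 13.10 μmol/L
Ksp = 10^(−8.46) = 3.467×10^-9
Ω = [Ca²⁺][CO3²⁻]/Ksp = (0.710×10^-3)(1.310×10^-5) / 3.467×10^-9 = 2.68

Ω = 2.68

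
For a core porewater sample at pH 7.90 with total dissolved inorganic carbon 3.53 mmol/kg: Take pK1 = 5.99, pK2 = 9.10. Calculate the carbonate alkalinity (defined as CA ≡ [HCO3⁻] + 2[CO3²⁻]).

CA = [HCO3⁻] + 2[CO3²⁻] = (α₁ + 2α₂)·DIC
At pH 7.90: [H⁺]/K1 = 10^-1.91 = 0.012303, K2/[H⁺] = 10^-1.20 = 0.063096
α₁ = 1/(1 + 0.012303 + 0.063096) = 1/1.0754 = 0.9299; α₂ = α₁·K2/[H⁺] = 0.05867
α₁ + 2α₂ = 1.0472
CA = 1.0472 × 3.53 = 3.70 mmol/kg

CA = 3.70 mmol/kg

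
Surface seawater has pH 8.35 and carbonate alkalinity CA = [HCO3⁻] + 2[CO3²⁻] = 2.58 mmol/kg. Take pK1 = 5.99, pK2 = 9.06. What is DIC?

CA = [HCO3⁻] + 2[CO3²⁻] = (α₁ + 2α₂)·DIC
At pH 8.35: [H⁺]/K1 = 10^-2.36 = 0.0043652, K2/[H⁺] = 10^-0.71 = 0.19498
α₁ = 1/(1 + 0.0043652 + 0.19498) = 1/1.1993 = 0.8338; α₂ = α₁·K2/[H⁺] = 0.1626
α₁ + 2α₂ = 1.1589
DIC = CA / (α₁ + 2α₂) = 2.58 / 1.1589 = 2.23 mmol/kg

DIC = 2.23 mmol/kg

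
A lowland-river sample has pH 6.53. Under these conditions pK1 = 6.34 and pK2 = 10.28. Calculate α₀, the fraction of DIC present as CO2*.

α₀ = 0.392

α₀ = 1 / (1 + K1/[H⁺] + K1K2/[H⁺]²) = 1 / (1 + 10^+0.19 + 10^-3.56)
   = 1 / (1 + 1.5488 + 0.00027542) = 1/2.5491 = 0.3923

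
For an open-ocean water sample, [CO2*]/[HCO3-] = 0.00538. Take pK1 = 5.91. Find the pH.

From K1 = [H⁺][HCO3-]/[CO2*]:  pH = pK1 − log₁₀([CO2*]/[HCO3-])
log₁₀(0.00538) = -2.269
pH = 5.91 − (-2.269) = 8.18

pH = 8.18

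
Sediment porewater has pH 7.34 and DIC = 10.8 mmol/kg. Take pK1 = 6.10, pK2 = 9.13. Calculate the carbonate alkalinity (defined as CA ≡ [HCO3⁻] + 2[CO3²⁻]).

CA = 10.4 mmol/kg

CA = [HCO3⁻] + 2[CO3²⁻] = (α₁ + 2α₂)·DIC
At pH 7.34: [H⁺]/K1 = 10^-1.24 = 0.057544, K2/[H⁺] = 10^-1.79 = 0.016218
α₁ = 1/(1 + 0.057544 + 0.016218) = 1/1.0738 = 0.9313; α₂ = α₁·K2/[H⁺] = 0.01510
α₁ + 2α₂ = 0.9615
CA = 0.9615 × 10.8 = 10.4 mmol/kg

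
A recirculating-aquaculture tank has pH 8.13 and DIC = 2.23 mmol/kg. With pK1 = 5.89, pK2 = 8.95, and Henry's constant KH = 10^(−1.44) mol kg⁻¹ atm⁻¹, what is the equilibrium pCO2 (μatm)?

pCO2 = 305 μatm

α₀ = 1 / (1 + K1/[H⁺] + K1K2/[H⁺]²) = 1 / (1 + 10^+2.24 + 10^+1.42)
   = 1 / (1 + 173.78 + 26.303) = 1/201.08 = 0.004973
[CO2*] = α₀ × DIC = 0.004973 × 2.23 = 0.01109 mmol/kg = 11.09 μmol/kg
pCO2 = [CO2*]/KH = 1.109×10^-5 / 3.631×10^-2 = 305 μatm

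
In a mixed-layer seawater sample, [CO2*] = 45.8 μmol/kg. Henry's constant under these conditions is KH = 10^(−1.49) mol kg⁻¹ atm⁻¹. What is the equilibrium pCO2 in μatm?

pCO2 = 1420 μatm

KH = 10^(−1.49) = 3.236×10^-2 mol kg⁻¹ atm⁻¹
pCO2 = [CO2*]/KH = 45.8×10^-6 / 3.236×10^-2 = 1.42×10^-3 atm = 1420 μatm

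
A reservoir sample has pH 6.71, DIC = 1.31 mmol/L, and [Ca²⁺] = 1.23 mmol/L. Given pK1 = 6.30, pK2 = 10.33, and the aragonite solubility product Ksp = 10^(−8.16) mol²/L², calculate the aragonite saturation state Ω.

α₂ = 1 / (1 + [H⁺]/K2 + [H⁺]²/(K1K2)) = 1 / (1 + 10^+3.62 + 10^+3.21)
   = 1 / (1 + 4168.7 + 1621.8) = 1/5791.5 = 0.0001727
[CO3²⁻] = α₂ × DIC = 0.0001727 × 1.31 = 0.0002262 mmol/L = 0.2262 μmol/L
Ksp = 10^(−8.16) = 6.918×10^-9
Ω = [Ca²⁺][CO3²⁻]/Ksp = (1.23×10^-3)(2.262×10^-7) / 6.918×10^-9 = 0.0402

Ω = 0.0402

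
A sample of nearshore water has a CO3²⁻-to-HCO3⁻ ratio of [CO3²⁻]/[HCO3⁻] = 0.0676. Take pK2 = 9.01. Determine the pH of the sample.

pH = 7.84

From K2 = [H⁺][CO3²⁻]/[HCO3⁻]:  pH = pK2 + log₁₀([CO3²⁻]/[HCO3⁻])
log₁₀(0.0676) = -1.170
pH = 9.01 + (-1.170) = 7.84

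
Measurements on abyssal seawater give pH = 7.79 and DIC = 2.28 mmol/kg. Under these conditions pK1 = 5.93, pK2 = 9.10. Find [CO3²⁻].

α₂ = 1 / (1 + [H⁺]/K2 + [H⁺]²/(K1K2)) = 1 / (1 + 10^+1.31 + 10^-0.55)
   = 1 / (1 + 20.417 + 0.28184) = 1/21.699 = 0.04608
[CO3²⁻] = α₂ × DIC = 0.04608 × 2.28 = 0.105 mmol/kg

[CO3²⁻] = 0.105 mmol/kg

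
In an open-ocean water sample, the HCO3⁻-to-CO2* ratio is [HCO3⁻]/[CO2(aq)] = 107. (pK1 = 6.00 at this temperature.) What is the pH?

From K1 = [H⁺][HCO3⁻]/[CO2(aq)]:  pH = pK1 + log₁₀([HCO3⁻]/[CO2(aq)])
log₁₀(107) = +2.029
pH = 6.00 + (+2.029) = 8.03

pH = 8.03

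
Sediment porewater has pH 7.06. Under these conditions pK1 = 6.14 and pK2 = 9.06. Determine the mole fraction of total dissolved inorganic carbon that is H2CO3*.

α₀ = 1 / (1 + K1/[H⁺] + K1K2/[H⁺]²) = 1 / (1 + 10^+0.92 + 10^-1.08)
   = 1 / (1 + 8.3176 + 0.083176) = 1/9.4008 = 0.1064

α₀ = 0.106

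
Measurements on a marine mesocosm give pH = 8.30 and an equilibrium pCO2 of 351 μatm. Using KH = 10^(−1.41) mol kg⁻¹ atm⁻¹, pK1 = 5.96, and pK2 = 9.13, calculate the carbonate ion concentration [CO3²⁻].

[CO2*] = KH · pCO2 = 10^(−1.41) × 351×10^-6 = 1.366×10^-5 mol/kg
α₀ = 1/(1 + K1/[H⁺] + K1K2/[H⁺]²) = 1/(1 + 10^+2.34 + 10^+1.51) = 0.003966
DIC = [CO2*]/α₀ = 1.366×10^-5 / 0.003966 = 3.443 mmol/kg
[CO3²⁻] = α₂·DIC; α₂ = 0.1283, so [CO3²⁻] = 0.1283 × 3.443 = 0.442 mmol/kg

[CO3²⁻] = 0.442 mmol/kg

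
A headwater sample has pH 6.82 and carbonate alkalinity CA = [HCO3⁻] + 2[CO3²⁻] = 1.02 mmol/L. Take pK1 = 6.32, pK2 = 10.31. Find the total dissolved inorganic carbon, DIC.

CA = [HCO3⁻] + 2[CO3²⁻] = (α₁ + 2α₂)·DIC
At pH 6.82: [H⁺]/K1 = 10^-0.50 = 0.31623, K2/[H⁺] = 10^-3.49 = 0.00032359
α₁ = 1/(1 + 0.31623 + 0.00032359) = 1/1.3166 = 0.7596; α₂ = α₁·K2/[H⁺] = 0.0002458
α₁ + 2α₂ = 0.7601
DIC = CA / (α₁ + 2α₂) = 1.02 / 0.7601 = 1.34 mmol/L

DIC = 1.34 mmol/L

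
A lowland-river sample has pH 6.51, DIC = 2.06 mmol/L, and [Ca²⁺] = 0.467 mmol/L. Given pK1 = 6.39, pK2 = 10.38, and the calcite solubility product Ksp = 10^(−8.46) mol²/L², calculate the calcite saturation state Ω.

Ω = 0.0213

α₂ = 1 / (1 + [H⁺]/K2 + [H⁺]²/(K1K2)) = 1 / (1 + 10^+3.87 + 10^+3.75)
   = 1 / (1 + 7413.1 + 5623.4) = 1/1.3038×10^4 = 7.670×10^-5
[CO3²⁻] = α₂ × DIC = 7.670×10^-5 × 2.06 = 0.0001580 mmol/L = 0.1580 μmol/L
Ksp = 10^(−8.46) = 3.467×10^-9
Ω = [Ca²⁺][CO3²⁻]/Ksp = (0.467×10^-3)(1.580×10^-7) / 3.467×10^-9 = 0.0213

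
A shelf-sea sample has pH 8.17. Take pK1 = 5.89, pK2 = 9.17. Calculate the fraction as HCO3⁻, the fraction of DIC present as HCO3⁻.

α₁ = 0.905

α₁ = 1 / (1 + [H⁺]/K1 + K2/[H⁺]) = 1 / (1 + 10^-2.28 + 10^-1.00)
   = 1 / (1 + 0.0052481 + 0.10000) = 1/1.1052 = 0.9048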